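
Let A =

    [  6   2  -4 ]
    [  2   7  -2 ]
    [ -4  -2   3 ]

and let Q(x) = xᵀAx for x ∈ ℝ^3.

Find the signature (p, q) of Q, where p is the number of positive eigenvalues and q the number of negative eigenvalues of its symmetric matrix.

Symmetric row and column elimination reduces A to a congruent diagonal form with pivots 6, 19/3, 5/19.
That gives 3 positive pivots.

(3, 0)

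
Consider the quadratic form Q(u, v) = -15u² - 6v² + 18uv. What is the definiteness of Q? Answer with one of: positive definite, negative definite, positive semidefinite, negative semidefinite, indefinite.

The symmetric matrix of Q is A = [[-15, 9], [9, -6]].
Leading principal minors: Δ_1 = -15, Δ_2 = 9.
The signs alternate starting with Δ_1 < 0, so by Sylvester's criterion Q is negative definite.

negative definite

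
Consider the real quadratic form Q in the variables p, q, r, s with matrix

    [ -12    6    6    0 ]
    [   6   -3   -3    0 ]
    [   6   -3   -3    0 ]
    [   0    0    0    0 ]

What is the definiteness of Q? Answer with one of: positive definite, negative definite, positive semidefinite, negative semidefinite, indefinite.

Symmetric row and column elimination reduces A to a congruent diagonal form with pivots -12, 0, 0, 0.
Counting signs: 1 negative, 3 zero.
Hence Q is negative semidefinite.

negative semidefinite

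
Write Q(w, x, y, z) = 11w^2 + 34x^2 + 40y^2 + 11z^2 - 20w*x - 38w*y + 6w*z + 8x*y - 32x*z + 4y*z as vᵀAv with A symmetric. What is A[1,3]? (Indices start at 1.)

The coefficient of w·y in Q is -38. For a symmetric A this equals A[1,3] + A[3,1] = 2·A[1,3].
So A[1,3] = -38/2 = -19.

-19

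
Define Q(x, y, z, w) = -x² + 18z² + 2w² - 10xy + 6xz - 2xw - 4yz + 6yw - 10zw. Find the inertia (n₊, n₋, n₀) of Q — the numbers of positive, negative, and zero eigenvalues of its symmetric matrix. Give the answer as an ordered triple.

The associated matrix is A = [[-1, -5, 3, -1], [-5, 0, -2, 3], [3, -2, 18, -5], [-1, 3, -5, 2]].
An LDLᵀ factorisation of A has diagonal entries -1, 25, 386/25, 3/193.
That gives 3 positive, 1 negative pivots.

(3, 1, 0)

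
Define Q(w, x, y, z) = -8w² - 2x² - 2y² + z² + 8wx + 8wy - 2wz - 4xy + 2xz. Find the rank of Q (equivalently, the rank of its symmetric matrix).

3

The symmetric matrix is A = [[-8, 4, 4, -1], [4, -2, -2, 1], [4, -2, -2, 0], [-1, 1, 0, 1]].
Row reduction of A gives 3 nonzero rows, so rank A = 3.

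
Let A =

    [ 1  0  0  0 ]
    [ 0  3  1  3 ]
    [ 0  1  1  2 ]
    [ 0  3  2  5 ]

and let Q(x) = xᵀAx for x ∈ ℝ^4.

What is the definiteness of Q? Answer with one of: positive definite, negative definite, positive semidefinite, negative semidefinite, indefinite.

An LDLᵀ factorisation of A has diagonal entries 1, 3, 2/3, 1/2.
So there are 4 positive pivots.
Hence Q is positive definite.

positive definite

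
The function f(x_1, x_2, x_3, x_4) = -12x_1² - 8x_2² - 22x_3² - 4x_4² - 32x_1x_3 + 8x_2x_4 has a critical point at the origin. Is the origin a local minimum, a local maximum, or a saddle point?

local maximum

The Hessian at the origin is H = [[-24, 0, -32, 0], [0, -16, 0, 8], [-32, 0, -44, 0], [0, 8, 0, -8]].
Row-reducing H symmetrically gives the diagonal entries -24, -16, -4/3, -4.
Counting signs: 4 negative.
H is negative definite, so the origin is a strict local maximum.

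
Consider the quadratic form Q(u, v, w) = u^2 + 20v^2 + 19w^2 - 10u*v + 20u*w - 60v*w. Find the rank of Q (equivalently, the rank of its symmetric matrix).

Write A = [[1, -5, 10], [-5, 20, -30], [10, -30, 19]].
An LDLᵀ factorisation of A has diagonal entries 1, -5, -1.
So there are 1 positive, 2 negative pivots.
The rank is the number of nonzero pivots: 3.

3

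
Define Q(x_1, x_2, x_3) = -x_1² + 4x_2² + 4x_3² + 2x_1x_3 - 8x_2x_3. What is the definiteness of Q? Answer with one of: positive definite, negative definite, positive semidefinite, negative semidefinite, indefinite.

indefinite

Write A = [[-1, 0, 1], [0, 4, -4], [1, -4, 4]].
Row-reducing A symmetrically gives the diagonal entries -1, 4, 1.
Counting signs: 2 positive, 1 negative.
Hence Q is indefinite.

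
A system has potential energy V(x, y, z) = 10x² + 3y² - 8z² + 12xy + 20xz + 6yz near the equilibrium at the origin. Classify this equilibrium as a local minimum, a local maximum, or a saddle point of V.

saddle point

The Hessian at the origin is H = [[20, 12, 20], [12, 6, 6], [20, 6, -16]].
Congruent diagonalization of H (simultaneous row and column reduction) yields pivots 20, -6/5, -6.
So there are 1 positive, 2 negative pivots.
H is indefinite, so the origin is a saddle point.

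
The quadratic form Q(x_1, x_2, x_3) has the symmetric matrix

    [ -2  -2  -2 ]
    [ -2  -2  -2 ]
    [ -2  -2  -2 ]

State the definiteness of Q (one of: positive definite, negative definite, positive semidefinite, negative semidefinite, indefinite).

Row-reducing A symmetrically gives the diagonal entries -2, 0, 0.
That gives 1 negative, 2 zero pivots.
Hence Q is negative semidefinite.

negative semidefinite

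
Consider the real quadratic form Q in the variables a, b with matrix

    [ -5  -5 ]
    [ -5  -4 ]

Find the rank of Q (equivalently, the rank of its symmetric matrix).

Row-reducing A symmetrically gives the diagonal entries -5, 1.
Counting signs: 1 positive, 1 negative.
The rank is the number of nonzero pivots: 2.

2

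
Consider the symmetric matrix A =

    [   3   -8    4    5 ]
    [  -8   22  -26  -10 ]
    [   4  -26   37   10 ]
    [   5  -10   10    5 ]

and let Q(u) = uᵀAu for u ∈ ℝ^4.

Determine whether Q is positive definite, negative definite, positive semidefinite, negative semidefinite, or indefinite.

Congruent diagonalization of A (simultaneous row and column reduction) yields pivots 3, 2/3, -321, -20/321.
So there are 2 positive, 2 negative pivots.
Hence Q is indefinite.

indefinite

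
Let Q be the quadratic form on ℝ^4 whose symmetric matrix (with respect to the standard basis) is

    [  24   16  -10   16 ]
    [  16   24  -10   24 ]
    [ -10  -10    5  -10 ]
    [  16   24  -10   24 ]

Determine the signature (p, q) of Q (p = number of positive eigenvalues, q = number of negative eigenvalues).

Symmetric row and column elimination reduces A to a congruent diagonal form with pivots 24, 40/3, 0, 0.
That gives 2 positive, 2 zero pivots.

(2, 0)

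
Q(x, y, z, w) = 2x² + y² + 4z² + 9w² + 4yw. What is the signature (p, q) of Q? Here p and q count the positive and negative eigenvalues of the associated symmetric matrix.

Write A = [[2, 0, 0, 0], [0, 1, 0, 2], [0, 0, 4, 0], [0, 2, 0, 9]].
Row-reducing A symmetrically gives the diagonal entries 2, 1, 4, 5.
That gives 4 positive pivots.

(4, 0)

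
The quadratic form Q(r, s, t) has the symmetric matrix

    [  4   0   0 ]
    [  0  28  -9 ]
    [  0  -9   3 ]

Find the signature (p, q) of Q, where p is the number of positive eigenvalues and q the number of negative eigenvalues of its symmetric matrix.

(3, 0)

Applying the same elementary operations to the rows and columns of A produces a congruent diagonal matrix with entries 4, 28, 3/28.
That gives 3 positive pivots.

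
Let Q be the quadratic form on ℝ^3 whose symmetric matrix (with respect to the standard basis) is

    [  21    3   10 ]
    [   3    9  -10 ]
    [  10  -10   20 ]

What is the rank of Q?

Congruent diagonalization of A (simultaneous row and column reduction) yields pivots 21, 60/7, 0.
Counting signs: 2 positive, 1 zero.
The rank is the number of nonzero pivots: 2.

2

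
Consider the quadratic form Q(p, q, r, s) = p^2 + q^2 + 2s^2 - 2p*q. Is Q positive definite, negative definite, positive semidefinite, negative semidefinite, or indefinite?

positive semidefinite

The associated matrix is A = [[1, -1, 0, 0], [-1, 1, 0, 0], [0, 0, 0, 0], [0, 0, 0, 2]].
Congruent diagonalization of A (simultaneous row and column reduction) yields pivots 1, 0, 0, 2.
That gives 2 positive, 2 zero pivots.
Hence Q is positive semidefinite.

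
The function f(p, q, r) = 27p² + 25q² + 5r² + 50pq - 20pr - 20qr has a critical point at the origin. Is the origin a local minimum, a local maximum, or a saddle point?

local minimum

The Hessian at the origin is H = [[54, 50, -20], [50, 50, -20], [-20, -20, 10]].
Congruent diagonalization of H (simultaneous row and column reduction) yields pivots 54, 100/27, 2.
Counting signs: 3 positive.
H is positive definite, so the origin is a strict local minimum.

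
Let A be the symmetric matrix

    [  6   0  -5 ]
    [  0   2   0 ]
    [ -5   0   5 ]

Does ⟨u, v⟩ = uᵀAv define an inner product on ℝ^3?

Leading principal minors: Δ_1 = 6, Δ_2 = 12, Δ_3 = 10.
All leading principal minors are positive, so by Sylvester's criterion Q is positive definite.
⟨·,·⟩ is an inner product exactly when A is positive definite.

yes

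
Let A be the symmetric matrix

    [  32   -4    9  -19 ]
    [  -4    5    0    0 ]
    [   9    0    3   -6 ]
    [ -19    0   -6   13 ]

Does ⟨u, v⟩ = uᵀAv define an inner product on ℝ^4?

Leading principal minors: Δ_1 = 32, Δ_2 = 144, Δ_3 = 27, Δ_4 = 12.
All leading principal minors are positive, so by Sylvester's criterion Q is positive definite.
⟨·,·⟩ is an inner product exactly when A is positive definite.

yes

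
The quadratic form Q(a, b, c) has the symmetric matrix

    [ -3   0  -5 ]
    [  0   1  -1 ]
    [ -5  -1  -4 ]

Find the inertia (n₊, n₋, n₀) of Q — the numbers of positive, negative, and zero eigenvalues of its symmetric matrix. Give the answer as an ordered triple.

(2, 1, 0)

Row-reducing A symmetrically gives the diagonal entries -3, 1, 10/3.
That gives 2 positive, 1 negative pivots.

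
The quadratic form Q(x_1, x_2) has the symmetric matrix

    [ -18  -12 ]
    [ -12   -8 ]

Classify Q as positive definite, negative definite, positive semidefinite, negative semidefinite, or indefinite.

negative semidefinite

Congruent diagonalization of A (simultaneous row and column reduction) yields pivots -18, 0.
So there are 1 negative, 1 zero pivots.
Hence Q is negative semidefinite.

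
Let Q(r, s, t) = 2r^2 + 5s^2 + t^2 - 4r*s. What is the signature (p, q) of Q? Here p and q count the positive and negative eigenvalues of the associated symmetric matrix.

The associated matrix is A = [[2, -2, 0], [-2, 5, 0], [0, 0, 1]].
Row-reducing A symmetrically gives the diagonal entries 2, 3, 1.
That gives 3 positive pivots.

(3, 0)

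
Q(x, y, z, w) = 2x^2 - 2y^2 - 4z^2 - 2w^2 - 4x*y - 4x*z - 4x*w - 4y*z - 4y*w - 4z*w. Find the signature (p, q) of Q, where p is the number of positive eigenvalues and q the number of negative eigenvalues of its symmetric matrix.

(1, 2)

Write A = [[2, -2, -2, -2], [-2, -2, -2, -2], [-2, -2, -4, -2], [-2, -2, -2, -2]].
Row-reducing A symmetrically gives the diagonal entries 2, -4, -2, 0.
Counting signs: 1 positive, 2 negative, 1 zero.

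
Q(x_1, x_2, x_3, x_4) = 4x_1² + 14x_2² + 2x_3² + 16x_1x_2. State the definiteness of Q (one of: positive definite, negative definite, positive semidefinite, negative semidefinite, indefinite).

The symmetric matrix is A = [[4, 8, 0, 0], [8, 14, 0, 0], [0, 0, 2, 0], [0, 0, 0, 0]].
Applying the same elementary operations to the rows and columns of A produces a congruent diagonal matrix with entries 4, -2, 2, 0.
Counting signs: 2 positive, 1 negative, 1 zero.
Hence Q is indefinite.

indefinite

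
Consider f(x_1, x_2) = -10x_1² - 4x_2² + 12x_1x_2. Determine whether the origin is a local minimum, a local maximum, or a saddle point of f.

The Hessian at the origin is H = [[-20, 12], [12, -8]].
det H = -20·-8 − (12)² = 16 > 0 and H[1,1] = -20 < 0, so H is negative definite.
Therefore the origin is a local maximum.

local maximum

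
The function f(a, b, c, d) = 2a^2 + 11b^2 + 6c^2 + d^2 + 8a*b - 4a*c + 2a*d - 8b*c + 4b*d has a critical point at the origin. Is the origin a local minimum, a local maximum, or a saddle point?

The Hessian at the origin is H = [[4, 8, -4, 2], [8, 22, -8, 4], [-4, -8, 12, 0], [2, 4, 0, 2]].
Applying the same elementary operations to the rows and columns of H produces a congruent diagonal matrix with entries 4, 6, 8, 1/2.
So there are 4 positive pivots.
H is positive definite, so the origin is a strict local minimum.

local minimum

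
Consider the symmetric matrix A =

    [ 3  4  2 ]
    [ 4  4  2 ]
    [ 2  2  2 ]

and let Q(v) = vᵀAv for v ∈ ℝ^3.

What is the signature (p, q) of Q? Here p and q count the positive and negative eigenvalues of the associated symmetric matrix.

Applying the same elementary operations to the rows and columns of A produces a congruent diagonal matrix with entries 3, -4/3, 1.
So there are 2 positive, 1 negative pivots.

(2, 1)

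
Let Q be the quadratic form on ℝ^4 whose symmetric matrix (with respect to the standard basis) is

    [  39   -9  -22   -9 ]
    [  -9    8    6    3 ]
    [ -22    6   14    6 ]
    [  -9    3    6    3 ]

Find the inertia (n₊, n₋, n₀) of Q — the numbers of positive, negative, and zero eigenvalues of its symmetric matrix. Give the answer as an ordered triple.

Congruent diagonalization of A (simultaneous row and column reduction) yields pivots 39, 77/13, 334/231, 60/167.
That gives 4 positive pivots.

(4, 0, 0)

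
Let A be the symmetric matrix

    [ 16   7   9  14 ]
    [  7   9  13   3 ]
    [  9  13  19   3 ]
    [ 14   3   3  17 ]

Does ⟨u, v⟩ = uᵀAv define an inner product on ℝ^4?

Leading principal minors: Δ_1 = 16, Δ_2 = 95, Δ_3 = 10, Δ_4 = 30.
All leading principal minors are positive, so by Sylvester's criterion Q is positive definite.
⟨·,·⟩ is an inner product exactly when A is positive definite.

yes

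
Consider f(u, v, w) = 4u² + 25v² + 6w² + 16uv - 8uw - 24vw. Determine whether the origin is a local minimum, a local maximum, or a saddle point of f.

The Hessian at the origin is H = [[8, 16, -8], [16, 50, -24], [-8, -24, 12]].
Symmetric row and column elimination reduces H to a congruent diagonal form with pivots 8, 18, 4/9.
So there are 3 positive pivots.
H is positive definite, so the origin is a strict local minimum.

local minimum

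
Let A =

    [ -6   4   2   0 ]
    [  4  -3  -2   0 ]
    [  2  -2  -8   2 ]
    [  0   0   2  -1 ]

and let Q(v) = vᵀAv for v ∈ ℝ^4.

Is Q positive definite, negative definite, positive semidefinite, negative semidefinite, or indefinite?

Leading principal minors: Δ_1 = -6, Δ_2 = 2, Δ_3 = -12, Δ_4 = 4.
The signs alternate starting with Δ_1 < 0, so by Sylvester's criterion Q is negative definite.

negative definite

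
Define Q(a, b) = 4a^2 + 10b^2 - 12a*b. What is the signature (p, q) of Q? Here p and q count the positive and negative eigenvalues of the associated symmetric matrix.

(2, 0)

The symmetric matrix is A = [[4, -6], [-6, 10]].
Symmetric row and column elimination reduces A to a congruent diagonal form with pivots 4, 1.
So there are 2 positive pivots.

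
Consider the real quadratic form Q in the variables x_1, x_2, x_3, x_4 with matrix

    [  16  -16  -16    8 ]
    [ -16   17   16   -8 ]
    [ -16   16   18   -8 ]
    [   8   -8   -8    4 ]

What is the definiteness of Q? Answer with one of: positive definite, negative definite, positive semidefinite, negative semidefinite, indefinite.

positive semidefinite

Congruent diagonalization of A (simultaneous row and column reduction) yields pivots 16, 1, 2, 0.
So there are 3 positive, 1 zero pivots.
Hence Q is positive semidefinite.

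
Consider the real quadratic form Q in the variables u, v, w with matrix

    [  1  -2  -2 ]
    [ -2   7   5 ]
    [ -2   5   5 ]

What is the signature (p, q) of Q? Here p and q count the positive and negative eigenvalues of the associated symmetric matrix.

Congruent diagonalization of A (simultaneous row and column reduction) yields pivots 1, 3, 2/3.
That gives 3 positive pivots.

(3, 0)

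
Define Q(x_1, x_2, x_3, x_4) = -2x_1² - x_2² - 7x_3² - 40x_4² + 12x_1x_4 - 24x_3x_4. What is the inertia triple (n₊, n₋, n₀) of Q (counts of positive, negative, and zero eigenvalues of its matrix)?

(0, 4, 0)

The symmetric matrix is A = [[-2, 0, 0, 6], [0, -1, 0, 0], [0, 0, -7, -12], [6, 0, -12, -40]].
Congruent diagonalization of A (simultaneous row and column reduction) yields pivots -2, -1, -7, -10/7.
So there are 4 negative pivots.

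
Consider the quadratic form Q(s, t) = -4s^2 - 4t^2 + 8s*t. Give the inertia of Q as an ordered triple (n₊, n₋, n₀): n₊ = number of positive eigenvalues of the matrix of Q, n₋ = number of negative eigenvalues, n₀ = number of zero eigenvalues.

Write A = [[-4, 4], [4, -4]].
Applying the same elementary operations to the rows and columns of A produces a congruent diagonal matrix with entries -4, 0.
So there are 1 negative, 1 zero pivots.

(0, 1, 1)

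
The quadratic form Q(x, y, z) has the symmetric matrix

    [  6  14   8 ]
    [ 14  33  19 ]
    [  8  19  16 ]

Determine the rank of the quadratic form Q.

An LDLᵀ factorisation of A has diagonal entries 6, 1/3, 5.
That gives 3 positive pivots.
The rank is the number of nonzero pivots: 3.

3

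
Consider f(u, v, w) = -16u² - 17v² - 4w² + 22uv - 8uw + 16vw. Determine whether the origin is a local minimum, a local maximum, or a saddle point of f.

local maximum

The Hessian at the origin is H = [[-32, 22, -8], [22, -34, 16], [-8, 16, -8]].
Row-reducing H symmetrically gives the diagonal entries -32, -151/8, -24/151.
That gives 3 negative pivots.
H is negative definite, so the origin is a strict local maximum.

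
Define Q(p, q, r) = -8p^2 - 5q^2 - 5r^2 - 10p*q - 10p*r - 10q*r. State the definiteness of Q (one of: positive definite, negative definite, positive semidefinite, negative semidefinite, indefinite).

negative semidefinite

The symmetric matrix is A = [[-8, -5, -5], [-5, -5, -5], [-5, -5, -5]].
Symmetric row and column elimination reduces A to a congruent diagonal form with pivots -8, -15/8, 0.
That gives 2 negative, 1 zero pivots.
Hence Q is negative semidefinite.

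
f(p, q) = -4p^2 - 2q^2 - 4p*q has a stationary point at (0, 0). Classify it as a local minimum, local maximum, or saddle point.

The Hessian at the origin is H = [[-8, -4], [-4, -4]].
det H = -8·-4 − (-4)² = 16 > 0 and H[1,1] = -8 < 0, so H is negative definite.
Therefore the origin is a local maximum.

local maximum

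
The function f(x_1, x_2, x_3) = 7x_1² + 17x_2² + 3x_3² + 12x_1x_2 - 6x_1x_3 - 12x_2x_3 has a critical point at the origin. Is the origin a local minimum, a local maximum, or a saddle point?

The Hessian at the origin is H = [[14, 12, -6], [12, 34, -12], [-6, -12, 6]].
Symmetric row and column elimination reduces H to a congruent diagonal form with pivots 14, 166/7, 120/83.
That gives 3 positive pivots.
H is positive definite, so the origin is a strict local minimum.

local minimum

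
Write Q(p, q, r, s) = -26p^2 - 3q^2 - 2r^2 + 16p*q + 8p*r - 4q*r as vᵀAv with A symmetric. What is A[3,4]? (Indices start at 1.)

The coefficient of r·s in Q is 0. For a symmetric A this equals A[3,4] + A[4,3] = 2·A[3,4].
So A[3,4] = 0/2 = 0.

0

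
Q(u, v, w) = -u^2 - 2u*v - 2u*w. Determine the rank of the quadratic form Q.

2

The associated matrix is A = [[-1, -1, -1], [-1, 0, 0], [-1, 0, 0]].
Symmetric row and column elimination reduces A to a congruent diagonal form with pivots -1, 1, 0.
Counting signs: 1 positive, 1 negative, 1 zero.
The rank is the number of nonzero pivots: 2.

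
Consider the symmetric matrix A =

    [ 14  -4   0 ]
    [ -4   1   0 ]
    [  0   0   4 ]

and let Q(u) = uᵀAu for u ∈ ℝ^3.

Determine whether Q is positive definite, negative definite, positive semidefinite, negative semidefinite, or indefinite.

Row-reducing A symmetrically gives the diagonal entries 14, -1/7, 4.
Counting signs: 2 positive, 1 negative.
Hence Q is indefinite.

indefinite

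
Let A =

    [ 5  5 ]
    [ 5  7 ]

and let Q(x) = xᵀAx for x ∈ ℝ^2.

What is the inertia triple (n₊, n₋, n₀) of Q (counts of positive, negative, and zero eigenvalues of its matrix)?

(2, 0, 0)

Symmetric row and column elimination reduces A to a congruent diagonal form with pivots 5, 2.
So there are 2 positive pivots.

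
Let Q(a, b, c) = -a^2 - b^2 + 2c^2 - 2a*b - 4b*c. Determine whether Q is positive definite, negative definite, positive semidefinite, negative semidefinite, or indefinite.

The symmetric matrix is A = [[-1, -1, 0], [-1, -1, -2], [0, -2, 2]].
A is congruent to a diagonal matrix with 1 positive, 2 negative and 0 zero entries, so Q is indefinite.

indefinite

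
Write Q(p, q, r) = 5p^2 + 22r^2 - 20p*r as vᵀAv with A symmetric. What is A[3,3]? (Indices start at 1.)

The coefficient of r^2 in Q is 22, and that is exactly A[3,3].

22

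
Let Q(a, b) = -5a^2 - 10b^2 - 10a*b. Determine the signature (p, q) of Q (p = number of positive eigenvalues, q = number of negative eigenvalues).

Write A = [[-5, -5], [-5, -10]].
Applying the same elementary operations to the rows and columns of A produces a congruent diagonal matrix with entries -5, -5.
So there are 2 negative pivots.

(0, 2)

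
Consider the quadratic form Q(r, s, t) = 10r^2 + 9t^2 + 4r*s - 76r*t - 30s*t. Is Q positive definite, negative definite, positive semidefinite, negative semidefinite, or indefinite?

indefinite

The symmetric matrix is A = [[10, 2, -38], [2, 0, -15], [-38, -15, 9]].
Symmetric row and column elimination reduces A to a congruent diagonal form with pivots 10, -2/5, 3/2.
So there are 2 positive, 1 negative pivots.
Hence Q is indefinite.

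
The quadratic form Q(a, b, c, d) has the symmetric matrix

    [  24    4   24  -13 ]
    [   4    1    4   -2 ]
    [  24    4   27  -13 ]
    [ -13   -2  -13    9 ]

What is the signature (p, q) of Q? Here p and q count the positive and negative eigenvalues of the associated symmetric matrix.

Congruent diagonalization of A (simultaneous row and column reduction) yields pivots 24, 1/3, 3, 15/8.
That gives 4 positive pivots.

(4, 0)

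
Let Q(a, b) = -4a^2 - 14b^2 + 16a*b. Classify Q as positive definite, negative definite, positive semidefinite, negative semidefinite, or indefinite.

indefinite

Write A = [[-4, 8], [8, -14]].
An LDLᵀ factorisation of A has diagonal entries -4, 2.
Counting signs: 1 positive, 1 negative.
Hence Q is indefinite.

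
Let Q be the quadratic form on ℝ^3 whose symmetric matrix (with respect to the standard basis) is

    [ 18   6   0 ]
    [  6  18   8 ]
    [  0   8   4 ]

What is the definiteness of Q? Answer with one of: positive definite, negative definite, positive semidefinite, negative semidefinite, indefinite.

Row-reducing A symmetrically gives the diagonal entries 18, 16, 0.
So there are 2 positive, 1 zero pivots.
Hence Q is positive semidefinite.

positive semidefinite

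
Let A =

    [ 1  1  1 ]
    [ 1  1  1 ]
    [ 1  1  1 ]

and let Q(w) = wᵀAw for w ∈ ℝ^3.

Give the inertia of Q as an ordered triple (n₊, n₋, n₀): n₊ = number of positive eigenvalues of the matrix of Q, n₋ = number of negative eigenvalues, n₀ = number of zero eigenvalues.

Applying the same elementary operations to the rows and columns of A produces a congruent diagonal matrix with entries 1, 0, 0.
So there are 1 positive, 2 zero pivots.

(1, 0, 2)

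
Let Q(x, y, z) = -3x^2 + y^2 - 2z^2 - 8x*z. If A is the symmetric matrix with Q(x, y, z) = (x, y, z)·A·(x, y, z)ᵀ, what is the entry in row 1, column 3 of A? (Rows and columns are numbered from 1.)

-4

The coefficient of x·z in Q is -8. For a symmetric A this equals A[1,3] + A[3,1] = 2·A[1,3].
So A[1,3] = -8/2 = -4.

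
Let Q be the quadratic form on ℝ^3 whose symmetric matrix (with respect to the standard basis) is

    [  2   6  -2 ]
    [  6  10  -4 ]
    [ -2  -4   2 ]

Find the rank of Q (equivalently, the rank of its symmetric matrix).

3

Congruent diagonalization of A (simultaneous row and column reduction) yields pivots 2, -8, 1/2.
Counting signs: 2 positive, 1 negative.
The rank is the number of nonzero pivots: 3.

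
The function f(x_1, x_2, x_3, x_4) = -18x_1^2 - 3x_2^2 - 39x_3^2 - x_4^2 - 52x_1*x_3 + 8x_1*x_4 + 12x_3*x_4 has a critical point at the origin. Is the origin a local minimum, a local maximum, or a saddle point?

local maximum

The Hessian at the origin is H = [[-36, 0, -52, 8], [0, -6, 0, 0], [-52, 0, -78, 12], [8, 0, 12, -2]].
Symmetric row and column elimination reduces H to a congruent diagonal form with pivots -36, -6, -26/9, -2/13.
Counting signs: 4 negative.
H is negative definite, so the origin is a strict local maximum.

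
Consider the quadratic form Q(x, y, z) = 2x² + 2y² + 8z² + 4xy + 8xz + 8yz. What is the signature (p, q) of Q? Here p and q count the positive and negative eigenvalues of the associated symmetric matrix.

Write A = [[2, 2, 4], [2, 2, 4], [4, 4, 8]].
Row-reducing A symmetrically gives the diagonal entries 2, 0, 0.
So there are 1 positive, 2 zero pivots.

(1, 0)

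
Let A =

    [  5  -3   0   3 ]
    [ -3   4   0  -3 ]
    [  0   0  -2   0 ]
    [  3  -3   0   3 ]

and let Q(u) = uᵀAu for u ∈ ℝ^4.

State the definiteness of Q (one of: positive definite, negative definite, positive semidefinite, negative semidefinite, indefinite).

Applying the same elementary operations to the rows and columns of A produces a congruent diagonal matrix with entries 5, 11/5, -2, 6/11.
So there are 3 positive, 1 negative pivots.
Hence Q is indefinite.

indefinite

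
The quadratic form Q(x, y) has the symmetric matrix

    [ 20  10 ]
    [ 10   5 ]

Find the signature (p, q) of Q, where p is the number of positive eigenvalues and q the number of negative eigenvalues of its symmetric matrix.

Symmetric row and column elimination reduces A to a congruent diagonal form with pivots 20, 0.
So there are 1 positive, 1 zero pivots.

(1, 0)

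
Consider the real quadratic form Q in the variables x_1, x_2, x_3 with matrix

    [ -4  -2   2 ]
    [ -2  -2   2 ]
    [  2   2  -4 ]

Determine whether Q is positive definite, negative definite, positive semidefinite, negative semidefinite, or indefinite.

Row-reducing A symmetrically gives the diagonal entries -4, -1, -2.
Counting signs: 3 negative.
Hence Q is negative definite.

negative definite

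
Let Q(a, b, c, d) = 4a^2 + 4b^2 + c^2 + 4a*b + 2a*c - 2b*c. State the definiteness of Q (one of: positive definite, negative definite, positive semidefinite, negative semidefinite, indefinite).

positive semidefinite

The symmetric matrix is A = [[4, 2, 1, 0], [2, 4, -1, 0], [1, -1, 1, 0], [0, 0, 0, 0]].
Row-reducing A symmetrically gives the diagonal entries 4, 3, 0, 0.
So there are 2 positive, 2 zero pivots.
Hence Q is positive semidefinite.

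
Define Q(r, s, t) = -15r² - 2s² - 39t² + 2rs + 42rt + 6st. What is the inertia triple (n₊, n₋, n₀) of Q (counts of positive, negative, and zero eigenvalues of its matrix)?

(1, 2, 0)

The associated matrix is A = [[-15, 1, 21], [1, -2, 3], [21, 3, -39]].
Congruent diagonalization of A (simultaneous row and column reduction) yields pivots -15, -29/15, 12/29.
So there are 1 positive, 2 negative pivots.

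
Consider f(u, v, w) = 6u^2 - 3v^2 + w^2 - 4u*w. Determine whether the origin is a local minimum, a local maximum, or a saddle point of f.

The Hessian at the origin is H = [[12, 0, -4], [0, -6, 0], [-4, 0, 2]].
Row-reducing H symmetrically gives the diagonal entries 12, -6, 2/3.
So there are 2 positive, 1 negative pivots.
H is indefinite, so the origin is a saddle point.

saddle point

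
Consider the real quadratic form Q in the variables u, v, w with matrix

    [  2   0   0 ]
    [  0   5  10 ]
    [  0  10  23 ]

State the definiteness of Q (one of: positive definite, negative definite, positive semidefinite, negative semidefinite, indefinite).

positive definite

Leading principal minors: Δ_1 = 2, Δ_2 = 10, Δ_3 = 30.
All leading principal minors are positive, so by Sylvester's criterion Q is positive definite.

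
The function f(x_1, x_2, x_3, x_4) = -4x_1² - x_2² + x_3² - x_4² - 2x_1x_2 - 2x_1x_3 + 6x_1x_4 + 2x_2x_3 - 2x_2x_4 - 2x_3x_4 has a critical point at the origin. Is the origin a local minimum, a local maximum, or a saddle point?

saddle point

The Hessian at the origin is H = [[-8, -2, -2, 6], [-2, -2, 2, -2], [-2, 2, 2, -2], [6, -2, -2, -2]].
Applying the same elementary operations to the rows and columns of H produces a congruent diagonal matrix with entries -8, -3/2, 20/3, -12/5.
Counting signs: 1 positive, 3 negative.
H is indefinite, so the origin is a saddle point.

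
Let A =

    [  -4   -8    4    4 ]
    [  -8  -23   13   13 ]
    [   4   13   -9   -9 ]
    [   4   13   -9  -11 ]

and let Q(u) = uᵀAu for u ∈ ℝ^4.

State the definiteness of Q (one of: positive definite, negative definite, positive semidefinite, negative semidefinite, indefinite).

An LDLᵀ factorisation of A has diagonal entries -4, -7, -10/7, -2.
Counting signs: 4 negative.
Hence Q is negative definite.

negative definite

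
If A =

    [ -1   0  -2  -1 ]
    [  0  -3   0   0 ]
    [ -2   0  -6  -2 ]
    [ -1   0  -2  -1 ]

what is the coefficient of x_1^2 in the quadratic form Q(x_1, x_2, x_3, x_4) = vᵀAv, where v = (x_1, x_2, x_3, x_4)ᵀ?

The coefficient of x_1^2 is the diagonal entry A[1,1] = -1.

-1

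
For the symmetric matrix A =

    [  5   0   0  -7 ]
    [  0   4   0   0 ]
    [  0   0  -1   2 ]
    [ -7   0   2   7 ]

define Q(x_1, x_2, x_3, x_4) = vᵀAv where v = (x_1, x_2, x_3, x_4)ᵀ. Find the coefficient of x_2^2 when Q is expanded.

The coefficient of x_2^2 is the diagonal entry A[2,2] = 4.

4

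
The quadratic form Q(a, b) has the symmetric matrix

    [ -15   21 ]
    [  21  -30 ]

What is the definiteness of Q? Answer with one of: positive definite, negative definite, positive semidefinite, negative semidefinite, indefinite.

negative definite

An LDLᵀ factorisation of A has diagonal entries -15, -3/5.
So there are 2 negative pivots.
Hence Q is negative definite.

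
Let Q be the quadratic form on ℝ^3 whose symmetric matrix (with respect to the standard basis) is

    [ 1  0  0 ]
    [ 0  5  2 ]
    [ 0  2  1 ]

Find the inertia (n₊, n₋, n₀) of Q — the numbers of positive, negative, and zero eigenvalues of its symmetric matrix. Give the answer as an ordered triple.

(3, 0, 0)

Applying the same elementary operations to the rows and columns of A produces a congruent diagonal matrix with entries 1, 5, 1/5.
Counting signs: 3 positive.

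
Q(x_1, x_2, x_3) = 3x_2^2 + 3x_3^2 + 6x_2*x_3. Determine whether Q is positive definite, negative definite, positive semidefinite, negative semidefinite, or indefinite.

The symmetric matrix is A = [[0, 0, 0], [0, 3, 3], [0, 3, 3]].
Row-reducing A symmetrically gives the diagonal entries 0, 3, 0.
Counting signs: 1 positive, 2 zero.
Hence Q is positive semidefinite.

positive semidefinite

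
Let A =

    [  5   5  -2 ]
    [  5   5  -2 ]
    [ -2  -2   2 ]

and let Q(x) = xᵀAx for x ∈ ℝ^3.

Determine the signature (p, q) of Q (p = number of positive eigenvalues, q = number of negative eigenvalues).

Congruent diagonalization of A (simultaneous row and column reduction) yields pivots 5, 0, 6/5.
Counting signs: 2 positive, 1 zero.

(2, 0)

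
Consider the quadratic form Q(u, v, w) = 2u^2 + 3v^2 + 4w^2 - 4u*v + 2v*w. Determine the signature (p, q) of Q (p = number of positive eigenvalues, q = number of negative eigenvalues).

Write A = [[2, -2, 0], [-2, 3, 1], [0, 1, 4]].
Applying the same elementary operations to the rows and columns of A produces a congruent diagonal matrix with entries 2, 1, 3.
So there are 3 positive pivots.

(3, 0)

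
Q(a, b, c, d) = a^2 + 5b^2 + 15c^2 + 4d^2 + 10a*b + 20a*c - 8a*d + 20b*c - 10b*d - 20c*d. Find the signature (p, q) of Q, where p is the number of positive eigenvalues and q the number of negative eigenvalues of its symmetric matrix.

(1, 3)

The symmetric matrix is A = [[1, 5, 10, -4], [5, 5, 10, -5], [10, 10, 15, -10], [-4, -5, -10, 4]].
Applying the same elementary operations to the rows and columns of A produces a congruent diagonal matrix with entries 1, -20, -5, -3/4.
Counting signs: 1 positive, 3 negative.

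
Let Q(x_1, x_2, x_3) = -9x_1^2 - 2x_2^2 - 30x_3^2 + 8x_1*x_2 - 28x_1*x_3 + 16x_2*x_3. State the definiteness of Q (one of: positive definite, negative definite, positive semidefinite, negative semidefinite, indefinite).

indefinite

Write A = [[-9, 4, -14], [4, -2, 8], [-14, 8, -30]].
Congruent diagonalization of A (simultaneous row and column reduction) yields pivots -9, -2/9, 6.
That gives 1 positive, 2 negative pivots.
Hence Q is indefinite.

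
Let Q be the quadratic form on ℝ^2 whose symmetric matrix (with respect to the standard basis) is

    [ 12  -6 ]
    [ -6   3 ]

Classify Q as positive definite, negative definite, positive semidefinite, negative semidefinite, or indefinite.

positive semidefinite

Congruent diagonalization of A (simultaneous row and column reduction) yields pivots 12, 0.
Counting signs: 1 positive, 1 zero.
Hence Q is positive semidefinite.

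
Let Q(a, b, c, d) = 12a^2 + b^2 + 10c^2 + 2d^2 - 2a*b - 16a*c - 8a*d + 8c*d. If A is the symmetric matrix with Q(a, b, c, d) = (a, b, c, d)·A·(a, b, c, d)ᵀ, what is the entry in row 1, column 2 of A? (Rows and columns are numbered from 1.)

-1

The coefficient of a·b in Q is -2. For a symmetric A this equals A[1,2] + A[2,1] = 2·A[1,2].
So A[1,2] = -2/2 = -1.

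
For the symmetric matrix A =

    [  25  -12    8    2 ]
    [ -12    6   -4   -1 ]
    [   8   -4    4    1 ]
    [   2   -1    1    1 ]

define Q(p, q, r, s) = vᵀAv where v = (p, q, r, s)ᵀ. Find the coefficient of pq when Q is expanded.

-24

The coefficient of pq is A[1,2] + A[2,1] = 2·(-12) = -24.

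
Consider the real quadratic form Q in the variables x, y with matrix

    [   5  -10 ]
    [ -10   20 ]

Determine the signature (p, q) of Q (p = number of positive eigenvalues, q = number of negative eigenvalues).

(1, 0)

Congruent diagonalization of A (simultaneous row and column reduction) yields pivots 5, 0.
So there are 1 positive, 1 zero pivots.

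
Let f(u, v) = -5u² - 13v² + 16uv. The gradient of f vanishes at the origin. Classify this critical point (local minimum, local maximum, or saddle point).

local maximum

The Hessian at the origin is H = [[-10, 16], [16, -26]].
det H = -10·-26 − (16)² = 4 > 0 and H[1,1] = -10 < 0, so H is negative definite.
Therefore the origin is a local maximum.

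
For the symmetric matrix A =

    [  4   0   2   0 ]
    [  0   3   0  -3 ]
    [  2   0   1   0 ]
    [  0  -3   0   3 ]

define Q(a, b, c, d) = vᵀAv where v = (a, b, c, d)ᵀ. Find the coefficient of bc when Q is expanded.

The coefficient of bc is A[2,3] + A[3,2] = 2·0 = 0.

0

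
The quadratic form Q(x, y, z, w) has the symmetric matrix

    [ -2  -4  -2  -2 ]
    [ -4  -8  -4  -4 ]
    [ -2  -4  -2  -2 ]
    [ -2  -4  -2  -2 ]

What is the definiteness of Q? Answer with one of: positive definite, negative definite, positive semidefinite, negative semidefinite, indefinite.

negative semidefinite

Row-reducing A symmetrically gives the diagonal entries -2, 0, 0, 0.
Counting signs: 1 negative, 3 zero.
Hence Q is negative semidefinite.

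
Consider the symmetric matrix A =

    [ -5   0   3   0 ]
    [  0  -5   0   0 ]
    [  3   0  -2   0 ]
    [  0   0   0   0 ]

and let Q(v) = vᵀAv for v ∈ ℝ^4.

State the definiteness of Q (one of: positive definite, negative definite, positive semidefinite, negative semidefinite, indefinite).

Congruent diagonalization of A (simultaneous row and column reduction) yields pivots -5, -5, -1/5, 0.
So there are 3 negative, 1 zero pivots.
Hence Q is negative semidefinite.

negative semidefinite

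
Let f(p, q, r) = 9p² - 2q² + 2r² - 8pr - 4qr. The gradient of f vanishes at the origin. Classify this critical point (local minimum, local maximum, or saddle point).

The Hessian at the origin is H = [[18, 0, -8], [0, -4, -4], [-8, -4, 4]].
An LDLᵀ factorisation of H has diagonal entries 18, -4, 40/9.
That gives 2 positive, 1 negative pivots.
H is indefinite, so the origin is a saddle point.

saddle point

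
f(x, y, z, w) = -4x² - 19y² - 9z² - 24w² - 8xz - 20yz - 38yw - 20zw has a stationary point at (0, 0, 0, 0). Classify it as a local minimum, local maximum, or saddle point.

The Hessian at the origin is H = [[-8, 0, -8, 0], [0, -38, -20, -38], [-8, -20, -18, -20], [0, -38, -20, -48]].
Symmetric row and column elimination reduces H to a congruent diagonal form with pivots -8, -38, 10/19, -10.
That gives 1 positive, 3 negative pivots.
H is indefinite, so the origin is a saddle point.

saddle point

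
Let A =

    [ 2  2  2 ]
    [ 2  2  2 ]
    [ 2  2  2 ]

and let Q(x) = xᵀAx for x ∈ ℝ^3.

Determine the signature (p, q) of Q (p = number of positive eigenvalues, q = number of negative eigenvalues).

Applying the same elementary operations to the rows and columns of A produces a congruent diagonal matrix with entries 2, 0, 0.
So there are 1 positive, 2 zero pivots.

(1, 0)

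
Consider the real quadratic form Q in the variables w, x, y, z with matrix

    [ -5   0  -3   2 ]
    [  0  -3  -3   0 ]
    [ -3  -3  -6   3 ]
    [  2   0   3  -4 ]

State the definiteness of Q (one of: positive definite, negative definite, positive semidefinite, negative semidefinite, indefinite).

Leading principal minors: Δ_1 = -5, Δ_2 = 15, Δ_3 = -18, Δ_4 = 9.
The signs alternate starting with Δ_1 < 0, so by Sylvester's criterion Q is negative definite.

negative definite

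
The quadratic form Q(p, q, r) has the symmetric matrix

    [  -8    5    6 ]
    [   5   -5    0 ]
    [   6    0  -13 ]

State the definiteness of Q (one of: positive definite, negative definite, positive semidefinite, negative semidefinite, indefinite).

negative definite

Row-reducing A symmetrically gives the diagonal entries -8, -15/8, -1.
So there are 3 negative pivots.
Hence Q is negative definite.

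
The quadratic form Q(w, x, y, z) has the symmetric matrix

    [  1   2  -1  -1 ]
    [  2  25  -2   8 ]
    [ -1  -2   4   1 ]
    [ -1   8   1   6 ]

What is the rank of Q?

4

Symmetric row and column elimination reduces A to a congruent diagonal form with pivots 1, 21, 3, 5/21.
Counting signs: 4 positive.
The rank is the number of nonzero pivots: 4.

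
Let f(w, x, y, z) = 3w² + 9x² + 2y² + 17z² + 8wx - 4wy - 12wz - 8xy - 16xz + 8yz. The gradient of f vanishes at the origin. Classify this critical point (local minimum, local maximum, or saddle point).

The Hessian at the origin is H = [[6, 8, -4, -12], [8, 18, -8, -16], [-4, -8, 4, 8], [-12, -16, 8, 34]].
Congruent diagonalization of H (simultaneous row and column reduction) yields pivots 6, 22/3, 4/11, 10.
That gives 4 positive pivots.
H is positive definite, so the origin is a strict local minimum.

local minimum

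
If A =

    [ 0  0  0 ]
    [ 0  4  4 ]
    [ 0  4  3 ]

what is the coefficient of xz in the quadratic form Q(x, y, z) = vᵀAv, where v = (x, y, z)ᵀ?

0

The coefficient of xz is A[1,3] + A[3,1] = 2·0 = 0.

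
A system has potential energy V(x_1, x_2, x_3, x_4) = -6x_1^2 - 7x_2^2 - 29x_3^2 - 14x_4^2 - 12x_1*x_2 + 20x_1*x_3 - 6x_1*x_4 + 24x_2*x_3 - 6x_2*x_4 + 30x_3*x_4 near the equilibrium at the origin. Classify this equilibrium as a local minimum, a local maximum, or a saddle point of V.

The Hessian at the origin is H = [[-12, -12, 20, -6], [-12, -14, 24, -6], [20, 24, -58, 30], [-6, -6, 30, -28]].
Symmetric row and column elimination reduces H to a congruent diagonal form with pivots -12, -2, -50/3, -1.
So there are 4 negative pivots.
H is negative definite, so the origin is a strict local maximum.

local maximum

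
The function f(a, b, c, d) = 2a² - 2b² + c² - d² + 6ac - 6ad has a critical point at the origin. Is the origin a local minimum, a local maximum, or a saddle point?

The Hessian at the origin is H = [[4, 0, 6, -6], [0, -4, 0, 0], [6, 0, 2, 0], [-6, 0, 0, -2]].
Symmetric row and column elimination reduces H to a congruent diagonal form with pivots 4, -4, -7, 4/7.
So there are 2 positive, 2 negative pivots.
H is indefinite, so the origin is a saddle point.

saddle point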